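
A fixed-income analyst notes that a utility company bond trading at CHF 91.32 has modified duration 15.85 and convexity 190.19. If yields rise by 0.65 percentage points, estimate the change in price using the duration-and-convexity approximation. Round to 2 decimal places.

Duration effect: -D_mod·Δy = -15.85 × (+0.0065) = -0.103025
Convexity effect: ½·C·(Δy)² = 0.5 × 190.19 × (0.0065)² = +0.00401776375
ΔP/P ≈ -0.103025 + 0.00401776375 = -0.09900723625
ΔP ≈ 91.32 × (-0.09900723625) = -9.04134081435.

-CHF 9.04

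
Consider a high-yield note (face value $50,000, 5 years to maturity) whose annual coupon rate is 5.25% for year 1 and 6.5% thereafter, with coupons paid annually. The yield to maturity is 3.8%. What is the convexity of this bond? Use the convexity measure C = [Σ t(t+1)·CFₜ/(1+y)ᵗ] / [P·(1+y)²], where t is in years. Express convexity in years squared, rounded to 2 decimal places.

24.10

With y = 0.038:
  t   CF        PV=CF/(1+0.038)^t    t·PV        t(t+1)·PV
  1     2,625.00     2,528.9017     2,528.9017       5,057.8035
  2     3,250.00     3,016.3981     6,032.7961      18,098.3884
  3     3,250.00     2,905.9712     8,717.9135      34,871.6540
  4     3,250.00     2,799.5869    11,198.3475      55,991.7373
  5    53,250.00    44,190.8998   220,954.4990   1,325,726.9938
  Σ                 55,441.7576   249,432.4578   1,439,746.5769
P = 55,441.7576.
Convexity = Σ t(t+1)·PV / [P·(1+y)²] = 1,439,746.5769 / (55,441.7576 × 1.077444) = 24.10207.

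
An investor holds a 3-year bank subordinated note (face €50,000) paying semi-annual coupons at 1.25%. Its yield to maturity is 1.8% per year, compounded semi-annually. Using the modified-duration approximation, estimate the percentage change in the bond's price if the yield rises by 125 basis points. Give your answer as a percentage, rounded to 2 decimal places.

Periodic yield y = 0.009. Modified duration first:
  t   CF        PV=CF/(1+0.009)^t    t·PV
  1       312.50       309.7126       309.7126
  2       312.50       306.9500       613.9001
  3       312.50       304.2121       912.6364
  4       312.50       301.4986     1,205.9946
  5       312.50       298.8094     1,494.0468
  6    50,312.50    47,679.1935   286,075.1608
  Σ                 49,200.3762   290,611.4511
P = 49,200.3762; D_Mac = 5.90669 half-year periods = 2.95335 yrs; D_mod = 2.95335/(1+0.009) = 2.92700 yrs.
ΔP/P ≈ -D_mod · Δy = -2.92700 × (+0.0125) = -0.036588 = -3.6588%.

-3.66%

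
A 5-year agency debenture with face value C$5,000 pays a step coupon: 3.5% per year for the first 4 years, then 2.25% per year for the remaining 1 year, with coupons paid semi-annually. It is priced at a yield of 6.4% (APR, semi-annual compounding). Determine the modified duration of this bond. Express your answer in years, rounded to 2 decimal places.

4.46 years

Periodic yield y = 0.032. First find Macaulay duration:
  t   CF        PV=CF/(1+0.032)^t    t·PV
  1        87.50        84.7868        84.7868
  2        87.50        82.1578       164.3155
  3        87.50        79.6102       238.8307
  4        87.50        77.1417       308.5668
  5        87.50        74.7497       373.7486
  6        87.50        72.4319       434.5914
  7        87.50        70.1859       491.3016
  8        87.50        68.0096       544.0771
  9        56.25        42.3648       381.2833
  10    5,056.25     3,690.0442    36,900.4418
  Σ                  4,341.4827    39,921.9438
P = 4,341.4827; Macaulay duration = 39,921.9438 / 4,341.4827 = 9.19546 half-year periods = 4.59773 years.
Modified duration = D_Mac / (1 + y) = 4.59773 / 1.032 = 4.45517 years.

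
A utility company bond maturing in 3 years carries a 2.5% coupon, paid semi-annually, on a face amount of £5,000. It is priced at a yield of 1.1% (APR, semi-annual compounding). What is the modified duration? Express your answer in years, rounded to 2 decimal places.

2.90 years

Periodic yield y = 0.0055. First find Macaulay duration:
  t   CF        PV=CF/(1+0.0055)^t    t·PV
  1        62.50        62.1581        62.1581
  2        62.50        61.8181       123.6363
  3        62.50        61.4800       184.4400
  4        62.50        61.1437       244.5748
  5        62.50        60.8092       304.0462
  6     5,062.50     4,898.6069    29,391.6412
  Σ                  5,206.0161    30,310.4966
P = 5,206.0161; Macaulay duration = 30,310.4966 / 5,206.0161 = 5.82221 half-year periods = 2.91110 years.
Modified duration = D_Mac / (1 + y) = 2.91110 / 1.0055 = 2.89518 years.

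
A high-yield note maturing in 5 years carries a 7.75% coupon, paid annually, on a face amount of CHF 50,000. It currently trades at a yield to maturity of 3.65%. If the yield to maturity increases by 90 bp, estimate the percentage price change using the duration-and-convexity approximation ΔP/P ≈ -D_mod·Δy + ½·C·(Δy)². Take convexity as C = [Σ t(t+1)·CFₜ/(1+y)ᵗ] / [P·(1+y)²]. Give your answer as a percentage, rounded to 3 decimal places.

-3.718%

With y = 0.0365:
  t   CF        PV=CF/(1+0.0365)^t    t·PV        t(t+1)·PV
  1     3,875.00     3,738.5432     3,738.5432       7,477.0863
  2     3,875.00     3,606.8916     7,213.7833      21,641.3498
  3     3,875.00     3,479.8762    10,439.6285      41,758.5138
  4     3,875.00     3,357.3335    13,429.3339      67,146.6696
  5    53,875.00    45,034.0236   225,170.1180   1,351,020.7078
  Σ                 59,216.6680   259,991.4068   1,489,044.3273
P = 59,216.6680; D_Mac = 4.39051 yrs; D_mod = 4.23590 yrs; C = 23.40588.
Duration effect: -4.23590 × (+0.009) = -0.038123
Convexity effect: 0.5 × 23.40588 × (0.009)² = +0.0009479
ΔP/P ≈ -0.038123 + 0.0009479 = -0.037175 = -3.7175%.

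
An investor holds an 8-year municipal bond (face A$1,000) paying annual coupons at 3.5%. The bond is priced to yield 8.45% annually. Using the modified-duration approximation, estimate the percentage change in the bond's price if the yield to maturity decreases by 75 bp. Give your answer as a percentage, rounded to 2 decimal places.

+4.79%

Periodic yield y = 0.0845. Modified duration first:
  t   CF        PV=CF/(1+0.0845)^t    t·PV
  1        35.00        32.2729        32.2729
  2        35.00        29.7584        59.5167
  3        35.00        27.4397        82.3191
  4        35.00        25.3017       101.2068
  5        35.00        23.3303       116.6515
  6        35.00        21.5125       129.0749
  7        35.00        19.8363       138.8543
  8     1,035.00       540.8837     4,327.0697
  Σ                    720.3355     4,986.9659
P = 720.3355; D_Mac = 6.92312 yrs; D_mod = 6.92312/(1+0.0845) = 6.38369 yrs.
ΔP/P ≈ -D_mod · Δy = -6.38369 × (-0.0075) = +0.047878 = +4.7878%.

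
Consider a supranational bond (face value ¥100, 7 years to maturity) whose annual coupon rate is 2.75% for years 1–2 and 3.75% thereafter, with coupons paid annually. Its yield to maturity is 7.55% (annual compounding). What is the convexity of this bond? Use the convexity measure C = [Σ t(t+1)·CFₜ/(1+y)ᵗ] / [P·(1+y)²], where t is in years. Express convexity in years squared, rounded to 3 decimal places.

With y = 0.0755:
  t   CF        PV=CF/(1+0.0755)^t    t·PV        t(t+1)·PV
  1         2.75         2.5570         2.5570           5.1139
  2         2.75         2.3775         4.7549          14.2647
  3         3.75         3.0144         9.0432          36.1727
  4         3.75         2.8028        11.2111          56.0557
  5         3.75         2.6060        13.0301          78.1809
  6         3.75         2.4231        14.5385         101.7696
  7       103.75        62.3326       436.3282       3,490.6253
  Σ                     78.1133       491.4630       3,782.1828
P = 78.1133.
Convexity = Σ t(t+1)·PV / [P·(1+y)²] = 3,782.1828 / (78.1133 × 1.156700) = 41.85976.

41.860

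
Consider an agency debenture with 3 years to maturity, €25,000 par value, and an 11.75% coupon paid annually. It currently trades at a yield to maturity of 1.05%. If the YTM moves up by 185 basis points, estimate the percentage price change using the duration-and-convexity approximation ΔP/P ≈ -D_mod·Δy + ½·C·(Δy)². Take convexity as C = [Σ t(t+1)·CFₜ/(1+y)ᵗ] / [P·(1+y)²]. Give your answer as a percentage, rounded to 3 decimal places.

-4.831%

With y = 0.0105:
  t   CF        PV=CF/(1+0.0105)^t    t·PV        t(t+1)·PV
  1     2,937.50     2,906.9767     2,906.9767       5,813.9535
  2     2,937.50     2,876.7707     5,753.5413      17,260.6239
  3    27,937.50    27,075.6310    81,226.8930     324,907.5722
  Σ                 32,859.3784    89,887.4111     347,982.1496
P = 32,859.3784; D_Mac = 2.73552 yrs; D_mod = 2.70709 yrs; C = 10.37110.
Duration effect: -2.70709 × (+0.0185) = -0.050081
Convexity effect: 0.5 × 10.37110 × (0.0185)² = +0.0017748
ΔP/P ≈ -0.050081 + 0.0017748 = -0.048306 = -4.8306%.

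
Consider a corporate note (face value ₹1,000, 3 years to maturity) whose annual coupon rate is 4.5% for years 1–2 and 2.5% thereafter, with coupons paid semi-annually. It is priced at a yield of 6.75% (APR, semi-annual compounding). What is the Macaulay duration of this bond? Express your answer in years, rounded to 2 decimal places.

Periodic yield y = 0.03375. Discount each cash flow and weight by its period:
  t   CF        PV=CF/(1+0.03375)^t    t·PV
  1        22.50        21.7654        21.7654
  2        22.50        21.0548        42.1096
  3        22.50        20.3674        61.1023
  4        22.50        19.7025        78.8098
  5        12.50        10.5885        52.9423
  6     1,012.50       829.6633     4,977.9800
  Σ                    923.1419     5,234.7094
Price P = Σ PV = 923.1419.
Macaulay duration = Σ(t·PV) / P = 5,234.7094 / 923.1419 = 5.67054 half-year periods.
In years: 5.67054 / 2 = 2.83527 years.

2.84 years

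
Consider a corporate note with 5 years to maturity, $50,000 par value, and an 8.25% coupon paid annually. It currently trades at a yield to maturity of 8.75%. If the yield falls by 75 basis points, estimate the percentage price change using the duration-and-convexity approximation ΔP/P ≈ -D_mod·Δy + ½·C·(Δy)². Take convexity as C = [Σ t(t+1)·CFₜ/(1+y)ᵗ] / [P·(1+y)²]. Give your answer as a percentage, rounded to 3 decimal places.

With y = 0.0875:
  t   CF        PV=CF/(1+0.0875)^t    t·PV        t(t+1)·PV
  1     4,125.00     3,793.1034     3,793.1034       7,586.2069
  2     4,125.00     3,487.9112     6,975.8224      20,927.4673
  3     4,125.00     3,207.2747     9,621.8240      38,487.2962
  4     4,125.00     2,949.2181    11,796.8724      58,984.3620
  5    54,125.00    35,583.7391   177,918.6955   1,067,512.1727
  Σ                 49,021.2465   210,106.3178   1,193,497.5051
P = 49,021.2465; D_Mac = 4.28603 yrs; D_mod = 3.94117 yrs; C = 20.58632.
Duration effect: -3.94117 × (-0.0075) = +0.029559
Convexity effect: 0.5 × 20.58632 × (-0.0075)² = +0.0005790
ΔP/P ≈ +0.029559 + 0.0005790 = +0.030138 = +3.0138%.

+3.014%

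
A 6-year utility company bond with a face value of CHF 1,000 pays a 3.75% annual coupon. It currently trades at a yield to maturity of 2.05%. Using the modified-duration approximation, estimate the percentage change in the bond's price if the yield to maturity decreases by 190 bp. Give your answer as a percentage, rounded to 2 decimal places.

Periodic yield y = 0.0205. Modified duration first:
  t   CF        PV=CF/(1+0.0205)^t    t·PV
  1        37.50        36.7467        36.7467
  2        37.50        36.0085        72.0170
  3        37.50        35.2852       105.8555
  4        37.50        34.5764       138.3054
  5        37.50        33.8818       169.4089
  6     1,037.50       918.5653     5,511.3920
  Σ                  1,095.0639     6,033.7256
P = 1,095.0639; D_Mac = 5.50993 yrs; D_mod = 5.50993/(1+0.0205) = 5.39925 yrs.
ΔP/P ≈ -D_mod · Δy = -5.39925 × (-0.019) = +0.102586 = +10.2586%.

+10.26%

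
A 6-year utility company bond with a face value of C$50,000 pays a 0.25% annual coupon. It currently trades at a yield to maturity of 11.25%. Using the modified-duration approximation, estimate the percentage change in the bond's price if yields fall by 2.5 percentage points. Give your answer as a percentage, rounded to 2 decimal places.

Periodic yield y = 0.1125. Modified duration first:
  t   CF        PV=CF/(1+0.1125)^t    t·PV
  1       125.00       112.3596       112.3596
  2       125.00       100.9973       201.9947
  3       125.00        90.7841       272.3524
  4       125.00        81.6037       326.4149
  5       125.00        73.3517       366.7583
  6    50,125.00    26,439.5627   158,637.3762
  Σ                 26,898.6591   159,917.2559
P = 26,898.6591; D_Mac = 5.94518 yrs; D_mod = 5.94518/(1+0.1125) = 5.34398 yrs.
ΔP/P ≈ -D_mod · Δy = -5.34398 × (-0.025) = +0.133599 = +13.3599%.

+13.36%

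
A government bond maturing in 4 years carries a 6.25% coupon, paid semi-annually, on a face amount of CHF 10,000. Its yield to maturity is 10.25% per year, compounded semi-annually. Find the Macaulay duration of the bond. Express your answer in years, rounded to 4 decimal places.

Periodic yield y = 0.05125. Discount each cash flow and weight by its period:
  t   CF        PV=CF/(1+0.05125)^t    t·PV
  1       312.50       297.2652       297.2652
  2       312.50       282.7730       565.5461
  3       312.50       268.9874       806.9623
  4       312.50       255.8739     1,023.4956
  5       312.50       243.3997     1,216.9983
  6       312.50       231.5336     1,389.2014
  7       312.50       220.2460     1,541.7218
  8    10,312.50     6,913.7853    55,310.2827
  Σ                  8,713.8641    62,151.4733
Price P = Σ PV = 8,713.8641.
Macaulay duration = Σ(t·PV) / P = 62,151.4733 / 8,713.8641 = 7.13248 half-year periods.
In years: 7.13248 / 2 = 3.56624 years.

3.5662 years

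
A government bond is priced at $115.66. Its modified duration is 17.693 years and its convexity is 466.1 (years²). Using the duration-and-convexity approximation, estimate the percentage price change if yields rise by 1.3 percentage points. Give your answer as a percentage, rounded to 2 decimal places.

-19.06%

Duration effect: -D_mod·Δy = -17.693 × (+0.013) = -0.230009
Convexity effect: ½·C·(Δy)² = 0.5 × 466.1 × (0.013)² = +0.03938545
ΔP/P ≈ -0.230009 + 0.03938545 = -0.19062355
= -19.062355%.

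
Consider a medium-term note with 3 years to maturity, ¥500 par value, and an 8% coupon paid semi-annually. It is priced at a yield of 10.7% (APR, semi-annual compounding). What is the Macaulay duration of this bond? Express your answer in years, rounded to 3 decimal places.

Periodic yield y = 0.0535. Discount each cash flow and weight by its period:
  t   CF        PV=CF/(1+0.0535)^t    t·PV
  1        20.00        18.9843        18.9843
  2        20.00        18.0203        36.0405
  3        20.00        17.1051        51.3154
  4        20.00        16.2365        64.9459
  5        20.00        15.4119        77.0597
  6       520.00       380.3611     2,282.1666
  Σ                    466.1192     2,530.5125
Price P = Σ PV = 466.1192.
Macaulay duration = Σ(t·PV) / P = 2,530.5125 / 466.1192 = 5.42890 half-year periods.
In years: 5.42890 / 2 = 2.71445 years.

2.714 years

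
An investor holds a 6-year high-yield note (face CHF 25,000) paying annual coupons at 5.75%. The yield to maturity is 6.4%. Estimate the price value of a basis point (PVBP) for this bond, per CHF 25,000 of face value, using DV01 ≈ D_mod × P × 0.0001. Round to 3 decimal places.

Periodic yield y = 0.064.
  t   CF        PV=CF/(1+0.064)^t    t·PV
  1     1,437.50     1,351.0338     1,351.0338
  2     1,437.50     1,269.7686     2,539.5373
  3     1,437.50     1,193.3916     3,580.1747
  4     1,437.50     1,121.6086     4,486.4345
  5     1,437.50     1,054.1434     5,270.7172
  6    26,437.50    18,220.9332   109,325.5995
  Σ                 24,210.8794   126,553.4971
P = 24,210.8794; D_Mac = 5.22713 yrs; D_mod = 4.91272 yrs.
DV01 ≈ 4.91272 × 24,210.8794 × 0.0001 = 11.894126.

CHF 11.894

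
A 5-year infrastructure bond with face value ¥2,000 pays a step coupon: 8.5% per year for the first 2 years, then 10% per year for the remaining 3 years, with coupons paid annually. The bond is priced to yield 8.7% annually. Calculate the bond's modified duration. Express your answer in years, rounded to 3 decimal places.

Periodic yield y = 0.087. First find Macaulay duration:
  t   CF        PV=CF/(1+0.087)^t    t·PV
  1       170.00       156.3937       156.3937
  2       170.00       143.8765       287.7530
  3       200.00       155.7189       467.1567
  4       200.00       143.2557       573.0227
  5     2,200.00     1,449.6894     7,248.4469
  Σ                  2,048.9342     8,732.7731
P = 2,048.9342; Macaulay duration = 8,732.7731 / 2,048.9342 = 4.26211 years.
Modified duration = D_Mac / (1 + y) = 4.26211 / 1.087 = 3.92098 years.

3.921 years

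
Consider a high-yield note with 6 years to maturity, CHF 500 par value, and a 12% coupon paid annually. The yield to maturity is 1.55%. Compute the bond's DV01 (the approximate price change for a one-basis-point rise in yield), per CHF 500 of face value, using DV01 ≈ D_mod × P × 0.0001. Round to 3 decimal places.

CHF 0.385

Periodic yield y = 0.0155.
  t   CF        PV=CF/(1+0.0155)^t    t·PV
  1        60.00        59.0842        59.0842
  2        60.00        58.1824       116.3647
  3        60.00        57.2943       171.8829
  4        60.00        56.4198       225.6792
  5        60.00        55.5586       277.7932
  6       560.00       510.6325     3,063.7951
  Σ                    797.1718     3,914.5993
P = 797.1718; D_Mac = 4.91061 yrs; D_mod = 4.83566 yrs.
DV01 ≈ 4.83566 × 797.1718 × 0.0001 = 0.385485.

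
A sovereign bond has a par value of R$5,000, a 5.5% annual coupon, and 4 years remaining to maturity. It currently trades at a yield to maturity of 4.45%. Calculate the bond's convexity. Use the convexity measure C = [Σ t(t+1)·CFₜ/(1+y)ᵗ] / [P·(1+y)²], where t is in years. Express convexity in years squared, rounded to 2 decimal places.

With y = 0.0445:
  t   CF        PV=CF/(1+0.0445)^t    t·PV        t(t+1)·PV
  1       275.00       263.2839       263.2839         526.5677
  2       275.00       252.0669       504.1338       1,512.4013
  3       275.00       241.3278       723.9834       2,895.9336
  4     5,275.00     4,431.8871    17,727.5483      88,637.7416
  Σ                  5,188.5656    19,218.9494      93,572.6444
P = 5,188.5656.
Convexity = Σ t(t+1)·PV / [P·(1+y)²] = 93,572.6444 / (5,188.5656 × 1.090980) = 16.53045.

16.53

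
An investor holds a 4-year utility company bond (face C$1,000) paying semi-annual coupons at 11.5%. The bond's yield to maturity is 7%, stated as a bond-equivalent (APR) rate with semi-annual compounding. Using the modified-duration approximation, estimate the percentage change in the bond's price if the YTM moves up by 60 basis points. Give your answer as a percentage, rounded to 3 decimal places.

Periodic yield y = 0.035. Modified duration first:
  t   CF        PV=CF/(1+0.035)^t    t·PV
  1        57.50        55.5556        55.5556
  2        57.50        53.6769       107.3537
  3        57.50        51.8617       155.5851
  4        57.50        50.1079       200.4317
  5        57.50        48.4135       242.0673
  6        57.50        46.7763       280.6577
  7        57.50        45.1945       316.3614
  8     1,057.50       803.0777     6,424.6218
  Σ                  1,154.6640     7,782.6343
P = 1,154.6640; D_Mac = 6.74017 half-year periods = 3.37009 yrs; D_mod = 3.37009/(1+0.035) = 3.25612 yrs.
ΔP/P ≈ -D_mod · Δy = -3.25612 × (+0.006) = -0.019537 = -1.9537%.

-1.954%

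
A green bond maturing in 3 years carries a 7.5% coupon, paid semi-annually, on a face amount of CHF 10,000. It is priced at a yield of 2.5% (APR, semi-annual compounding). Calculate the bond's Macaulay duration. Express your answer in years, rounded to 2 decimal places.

Periodic yield y = 0.0125. Discount each cash flow and weight by its period:
  t   CF        PV=CF/(1+0.0125)^t    t·PV
  1       375.00       370.3704       370.3704
  2       375.00       365.7979       731.5958
  3       375.00       361.2819     1,083.8456
  4       375.00       356.8216     1,427.2864
  5       375.00       352.4164     1,762.0820
  6    10,375.00     9,629.8143    57,778.8860
  Σ                 11,436.5025    63,154.0662
Price P = Σ PV = 11,436.5025.
Macaulay duration = Σ(t·PV) / P = 63,154.0662 / 11,436.5025 = 5.52215 half-year periods.
In years: 5.52215 / 2 = 2.76107 years.

2.76 years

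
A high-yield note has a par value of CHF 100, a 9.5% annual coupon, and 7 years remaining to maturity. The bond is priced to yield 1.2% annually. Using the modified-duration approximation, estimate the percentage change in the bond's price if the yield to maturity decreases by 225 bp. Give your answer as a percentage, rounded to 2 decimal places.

Periodic yield y = 0.012. Modified duration first:
  t   CF        PV=CF/(1+0.012)^t    t·PV
  1         9.50         9.3874         9.3874
  2         9.50         9.2760        18.5521
  3         9.50         9.1660        27.4981
  4         9.50         9.0574        36.2294
  5         9.50         8.9500        44.7498
  6         9.50         8.8438        53.0630
  7       109.50       100.7281       705.0965
  Σ                    155.4087       894.5763
P = 155.4087; D_Mac = 5.75628 yrs; D_mod = 5.75628/(1+0.012) = 5.68803 yrs.
ΔP/P ≈ -D_mod · Δy = -5.68803 × (-0.0225) = +0.127981 = +12.7981%.

+12.80%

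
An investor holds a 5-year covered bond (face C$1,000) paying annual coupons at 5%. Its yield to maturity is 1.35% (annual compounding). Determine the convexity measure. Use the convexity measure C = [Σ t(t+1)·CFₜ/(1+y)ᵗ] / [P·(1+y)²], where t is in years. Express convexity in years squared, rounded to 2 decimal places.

25.99

With y = 0.0135:
  t   CF        PV=CF/(1+0.0135)^t    t·PV        t(t+1)·PV
  1        50.00        49.3340        49.3340          98.6680
  2        50.00        48.6769        97.3537         292.0611
  3        50.00        48.0285       144.0854         576.3416
  4        50.00        47.3887       189.5549         947.7744
  5     1,050.00       981.9074     4,909.5370      29,457.2221
  Σ                  1,175.3354     5,389.8650      31,372.0672
P = 1,175.3354.
Convexity = Σ t(t+1)·PV / [P·(1+y)²] = 31,372.0672 / (1,175.3354 × 1.027182) = 25.98566.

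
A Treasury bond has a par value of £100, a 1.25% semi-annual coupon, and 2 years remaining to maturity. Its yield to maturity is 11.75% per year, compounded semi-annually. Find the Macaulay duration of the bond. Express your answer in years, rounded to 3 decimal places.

Periodic yield y = 0.05875. Discount each cash flow and weight by its period:
  t   CF        PV=CF/(1+0.05875)^t    t·PV
  1        0.625         0.5903         0.5903
  2        0.625         0.5576         1.1151
  3        0.625         0.5266         1.5799
  4      100.625        80.0815       320.3260
  Σ                     81.7560       323.6113
Price P = Σ PV = 81.7560.
Macaulay duration = Σ(t·PV) / P = 323.6113 / 81.7560 = 3.95826 half-year periods.
In years: 3.95826 / 2 = 1.97913 years.

1.979 years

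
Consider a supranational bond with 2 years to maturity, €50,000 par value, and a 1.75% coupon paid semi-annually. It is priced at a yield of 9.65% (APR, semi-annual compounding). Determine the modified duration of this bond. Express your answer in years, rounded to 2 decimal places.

Periodic yield y = 0.04825. First find Macaulay duration:
  t   CF        PV=CF/(1+0.04825)^t    t·PV
  1       437.50       417.3623       417.3623
  2       437.50       398.1515       796.3029
  3       437.50       379.8249     1,139.4747
  4    50,437.50    41,772.8463   167,091.3851
  Σ                 42,968.1849   169,444.5250
P = 42,968.1849; Macaulay duration = 169,444.5250 / 42,968.1849 = 3.94349 half-year periods = 1.97174 years.
Modified duration = D_Mac / (1 + y) = 1.97174 / 1.04825 = 1.88099 years.

1.88 years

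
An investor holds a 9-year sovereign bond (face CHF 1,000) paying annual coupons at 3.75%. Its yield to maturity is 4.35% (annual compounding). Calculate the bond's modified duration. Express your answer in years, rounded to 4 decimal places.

7.4467 years

Periodic yield y = 0.0435. First find Macaulay duration:
  t   CF        PV=CF/(1+0.0435)^t    t·PV
  1        37.50        35.9368        35.9368
  2        37.50        34.4387        68.8773
  3        37.50        33.0030        99.0091
  4        37.50        31.6273       126.5090
  5        37.50        30.3088       151.5441
  6        37.50        29.0453       174.2721
  7        37.50        27.8345       194.8418
  8        37.50        26.6742       213.3937
  9     1,037.50       707.2224     6,365.0018
  Σ                    956.0911     7,429.3857
P = 956.0911; Macaulay duration = 7,429.3857 / 956.0911 = 7.77058 years.
Modified duration = D_Mac / (1 + y) = 7.77058 / 1.0435 = 7.44665 years.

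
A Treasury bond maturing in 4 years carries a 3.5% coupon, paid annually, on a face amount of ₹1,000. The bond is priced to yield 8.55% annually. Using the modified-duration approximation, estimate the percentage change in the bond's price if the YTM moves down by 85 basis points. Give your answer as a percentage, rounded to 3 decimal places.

+2.960%

Periodic yield y = 0.0855. Modified duration first:
  t   CF        PV=CF/(1+0.0855)^t    t·PV
  1        35.00        32.2432        32.2432
  2        35.00        29.7036        59.4071
  3        35.00        27.3639        82.0918
  4     1,035.00       745.4543     2,981.8173
  Σ                    834.7650     3,155.5594
P = 834.7650; D_Mac = 3.78018 yrs; D_mod = 3.78018/(1+0.0855) = 3.48243 yrs.
ΔP/P ≈ -D_mod · Δy = -3.48243 × (-0.0085) = +0.029601 = +2.9601%.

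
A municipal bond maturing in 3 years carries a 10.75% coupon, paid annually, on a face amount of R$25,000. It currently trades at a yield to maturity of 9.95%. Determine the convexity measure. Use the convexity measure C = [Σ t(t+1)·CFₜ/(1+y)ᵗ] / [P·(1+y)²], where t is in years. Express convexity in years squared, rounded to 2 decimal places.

8.70

With y = 0.0995:
  t   CF        PV=CF/(1+0.0995)^t    t·PV        t(t+1)·PV
  1     2,687.50     2,444.2929     2,444.2929       4,888.5857
  2     2,687.50     2,223.0949     4,446.1898      13,338.5695
  3    27,687.50    20,830.4208    62,491.2623     249,965.0491
  Σ                 25,497.8085    69,381.7450     268,192.2043
P = 25,497.8085.
Convexity = Σ t(t+1)·PV / [P·(1+y)²] = 268,192.2043 / (25,497.8085 × 1.208900) = 8.70067.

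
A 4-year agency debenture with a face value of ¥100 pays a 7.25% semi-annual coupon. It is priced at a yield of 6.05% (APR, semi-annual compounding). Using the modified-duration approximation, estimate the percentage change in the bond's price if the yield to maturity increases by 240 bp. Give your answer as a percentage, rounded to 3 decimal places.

Periodic yield y = 0.03025. Modified duration first:
  t   CF        PV=CF/(1+0.03025)^t    t·PV
  1        3.625         3.5186         3.5186
  2        3.625         3.4153         6.8305
  3        3.625         3.3150         9.9449
  4        3.625         3.2176        12.8706
  5        3.625         3.1232        15.6158
  6        3.625         3.0315        18.1888
  7        3.625         2.9425        20.5972
  8      103.625        81.6439       653.1509
  Σ                    104.2074       740.7173
P = 104.2074; D_Mac = 7.10811 half-year periods = 3.55405 yrs; D_mod = 3.55405/(1+0.03025) = 3.44970 yrs.
ΔP/P ≈ -D_mod · Δy = -3.44970 × (+0.024) = -0.082793 = -8.2793%.

-8.279%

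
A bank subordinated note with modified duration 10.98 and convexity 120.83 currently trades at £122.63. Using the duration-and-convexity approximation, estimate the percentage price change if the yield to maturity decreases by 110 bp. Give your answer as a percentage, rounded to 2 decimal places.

+12.81%

Duration effect: -D_mod·Δy = -10.98 × (-0.011) = +0.120780
Convexity effect: ½·C·(Δy)² = 0.5 × 120.83 × (-0.011)² = +0.007310215
ΔP/P ≈ +0.120780 + 0.007310215 = +0.128090215
= +12.8090215%.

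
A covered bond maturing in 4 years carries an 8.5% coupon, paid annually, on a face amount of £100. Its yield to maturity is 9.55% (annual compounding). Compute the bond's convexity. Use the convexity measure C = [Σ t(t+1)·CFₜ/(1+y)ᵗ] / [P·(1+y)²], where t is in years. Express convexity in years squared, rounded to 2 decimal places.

With y = 0.0955:
  t   CF        PV=CF/(1+0.0955)^t    t·PV        t(t+1)·PV
  1         8.50         7.7590         7.7590          15.5180
  2         8.50         7.0826        14.1652          42.4957
  3         8.50         6.4652        19.3956          77.5824
  4       108.50        75.3321       301.3285       1,506.6425
  Σ                     96.6390       342.6483       1,642.2386
P = 96.6390.
Convexity = Σ t(t+1)·PV / [P·(1+y)²] = 1,642.2386 / (96.6390 × 1.200120) = 14.15987.

14.16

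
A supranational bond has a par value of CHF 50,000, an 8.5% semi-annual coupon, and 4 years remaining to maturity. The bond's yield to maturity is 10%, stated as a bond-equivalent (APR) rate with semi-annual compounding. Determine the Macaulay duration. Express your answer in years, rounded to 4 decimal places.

Periodic yield y = 0.05. Discount each cash flow and weight by its period:
  t   CF        PV=CF/(1+0.05)^t    t·PV
  1     2,125.00     2,023.8095     2,023.8095
  2     2,125.00     1,927.4376     3,854.8753
  3     2,125.00     1,835.6549     5,506.9647
  4     2,125.00     1,748.2428     6,992.9710
  5     2,125.00     1,664.9931     8,324.9655
  6     2,125.00     1,585.7077     9,514.2463
  7     2,125.00     1,510.1978    10,571.3848
  8    52,125.00    35,280.2517   282,242.0140
  Σ                 47,576.2952   329,031.2311
Price P = Σ PV = 47,576.2952.
Macaulay duration = Σ(t·PV) / P = 329,031.2311 / 47,576.2952 = 6.91586 half-year periods.
In years: 6.91586 / 2 = 3.45793 years.

3.4579 years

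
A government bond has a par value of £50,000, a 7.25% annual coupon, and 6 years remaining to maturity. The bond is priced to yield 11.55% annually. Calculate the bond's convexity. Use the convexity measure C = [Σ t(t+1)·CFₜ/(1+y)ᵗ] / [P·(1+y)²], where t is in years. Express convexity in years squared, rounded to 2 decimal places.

26.12

With y = 0.1155:
  t   CF        PV=CF/(1+0.1155)^t    t·PV        t(t+1)·PV
  1     3,625.00     3,249.6638     3,249.6638       6,499.3277
  2     3,625.00     2,913.1903     5,826.3807      17,479.1421
  3     3,625.00     2,611.5557     7,834.6670      31,338.6680
  4     3,625.00     2,341.1525     9,364.6102      46,823.0509
  5     3,625.00     2,098.7472    10,493.7362      62,962.4172
  6    53,625.00    27,832.3487   166,994.0924   1,168,958.6470
  Σ                 41,046.6584   203,763.1503   1,334,061.2528
P = 41,046.6584.
Convexity = Σ t(t+1)·PV / [P·(1+y)²] = 1,334,061.2528 / (41,046.6584 × 1.244340) = 26.11914.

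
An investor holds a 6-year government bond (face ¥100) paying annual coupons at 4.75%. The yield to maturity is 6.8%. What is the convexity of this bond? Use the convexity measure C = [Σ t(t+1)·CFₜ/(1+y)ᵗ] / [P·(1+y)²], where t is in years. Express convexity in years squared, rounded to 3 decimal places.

With y = 0.068:
  t   CF        PV=CF/(1+0.068)^t    t·PV        t(t+1)·PV
  1         4.75         4.4476         4.4476           8.8951
  2         4.75         4.1644         8.3288          24.9863
  3         4.75         3.8992        11.6977          46.7909
  4         4.75         3.6510        14.6039          73.0195
  5         4.75         3.4185        17.0926         102.5554
  6       104.75        70.5873       423.5237       2,964.6662
  Σ                     90.1680       479.6943       3,220.9134
P = 90.1680.
Convexity = Σ t(t+1)·PV / [P·(1+y)²] = 3,220.9134 / (90.1680 × 1.140624) = 31.31730.

31.317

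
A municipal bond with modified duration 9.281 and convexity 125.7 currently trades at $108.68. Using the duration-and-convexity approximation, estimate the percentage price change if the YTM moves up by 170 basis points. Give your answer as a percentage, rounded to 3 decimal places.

Duration effect: -D_mod·Δy = -9.281 × (+0.017) = -0.157777
Convexity effect: ½·C·(Δy)² = 0.5 × 125.7 × (0.017)² = +0.01816365
ΔP/P ≈ -0.157777 + 0.01816365 = -0.13961335
= -13.961335%.

-13.961%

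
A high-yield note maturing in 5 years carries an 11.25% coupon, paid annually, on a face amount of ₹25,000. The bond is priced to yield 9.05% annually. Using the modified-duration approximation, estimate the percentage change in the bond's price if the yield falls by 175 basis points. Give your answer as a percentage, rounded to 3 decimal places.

Periodic yield y = 0.0905. Modified duration first:
  t   CF        PV=CF/(1+0.0905)^t    t·PV
  1     2,812.50     2,579.0922     2,579.0922
  2     2,812.50     2,365.0547     4,730.1094
  3     2,812.50     2,168.7801     6,506.3403
  4     2,812.50     1,988.7942     7,955.1769
  5    27,812.50    18,034.8145    90,174.0723
  Σ                 27,136.5357   111,944.7911
P = 27,136.5357; D_Mac = 4.12524 yrs; D_mod = 4.12524/(1+0.0905) = 3.78289 yrs.
ΔP/P ≈ -D_mod · Δy = -3.78289 × (-0.0175) = +0.066201 = +6.6201%.

+6.620%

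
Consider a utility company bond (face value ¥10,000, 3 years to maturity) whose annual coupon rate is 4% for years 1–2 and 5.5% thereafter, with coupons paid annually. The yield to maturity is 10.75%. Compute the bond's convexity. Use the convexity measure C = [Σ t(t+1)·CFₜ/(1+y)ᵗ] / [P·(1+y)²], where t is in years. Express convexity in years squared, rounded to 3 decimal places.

9.246

With y = 0.1075:
  t   CF        PV=CF/(1+0.1075)^t    t·PV        t(t+1)·PV
  1       400.00       361.1738       361.1738         722.3476
  2       400.00       326.1163       652.2326       1,956.6979
  3    10,550.00     7,766.4268    23,299.2805      93,197.1220
  Σ                  8,453.7170    24,312.6869      95,876.1675
P = 8,453.7170.
Convexity = Σ t(t+1)·PV / [P·(1+y)²] = 95,876.1675 / (8,453.7170 × 1.226556) = 9.24646.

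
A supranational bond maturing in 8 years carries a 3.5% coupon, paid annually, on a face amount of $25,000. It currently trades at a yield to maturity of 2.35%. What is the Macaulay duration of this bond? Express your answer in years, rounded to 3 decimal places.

Periodic yield y = 0.0235. Discount each cash flow and weight by its year:
  t   CF        PV=CF/(1+0.0235)^t    t·PV
  1       875.00       854.9096       854.9096
  2       875.00       835.2805     1,670.5611
  3       875.00       816.1021     2,448.3064
  4       875.00       797.3641     3,189.4563
  5       875.00       779.0563     3,895.2813
  6       875.00       761.1688     4,567.0127
  7       875.00       743.6920     5,205.8442
  8    25,875.00    21,487.0890   171,896.7119
  Σ                 27,074.6624   193,728.0835
Price P = Σ PV = 27,074.6624.
Macaulay duration = Σ(t·PV) / P = 193,728.0835 / 27,074.6624 = 7.15533 years.

7.155 years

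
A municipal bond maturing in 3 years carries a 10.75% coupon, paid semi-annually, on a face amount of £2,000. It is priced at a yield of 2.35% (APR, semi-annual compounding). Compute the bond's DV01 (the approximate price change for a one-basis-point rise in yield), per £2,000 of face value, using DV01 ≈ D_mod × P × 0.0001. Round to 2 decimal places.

£0.66

Periodic yield y = 0.01175.
  t   CF        PV=CF/(1+0.01175)^t    t·PV
  1       107.50       106.2515       106.2515
  2       107.50       105.0176       210.0352
  3       107.50       103.7980       311.3939
  4       107.50       102.5925       410.3700
  5       107.50       101.4010       507.0052
  6     2,107.50     1,964.8450    11,789.0702
  Σ                  2,483.9057    13,334.1260
P = 2,483.9057; D_Mac = 5.36821 half-year periods = 2.68410 yrs; D_mod = 2.65293 yrs.
DV01 ≈ 2.65293 × 2,483.9057 × 0.0001 = 0.658963.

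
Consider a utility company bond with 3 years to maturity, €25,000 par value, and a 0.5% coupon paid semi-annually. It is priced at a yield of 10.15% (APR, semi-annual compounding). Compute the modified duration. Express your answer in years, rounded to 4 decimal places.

2.8340 years

Periodic yield y = 0.05075. First find Macaulay duration:
  t   CF        PV=CF/(1+0.05075)^t    t·PV
  1        62.50        59.4813        59.4813
  2        62.50        56.6084       113.2169
  3        62.50        53.8743       161.6230
  4        62.50        51.2723       205.0890
  5        62.50        48.7959       243.9793
  6    25,062.50    18,622.0718   111,732.4311
  Σ                 18,892.1041   112,515.8206
P = 18,892.1041; Macaulay duration = 112,515.8206 / 18,892.1041 = 5.95571 half-year periods = 2.97785 years.
Modified duration = D_Mac / (1 + y) = 2.97785 / 1.05075 = 2.83403 years.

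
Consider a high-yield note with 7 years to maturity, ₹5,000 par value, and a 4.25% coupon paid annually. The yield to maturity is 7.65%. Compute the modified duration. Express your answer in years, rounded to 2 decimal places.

Periodic yield y = 0.0765. First find Macaulay duration:
  t   CF        PV=CF/(1+0.0765)^t    t·PV
  1       212.50       197.3990       197.3990
  2       212.50       183.3711       366.7422
  3       212.50       170.3401       511.0202
  4       212.50       158.2351       632.9404
  5       212.50       146.9903       734.9516
  6       212.50       136.5447       819.2680
  7     5,212.50     3,111.3426    21,779.3979
  Σ                  4,104.2228    25,041.7192
P = 4,104.2228; Macaulay duration = 25,041.7192 / 4,104.2228 = 6.10145 years.
Modified duration = D_Mac / (1 + y) = 6.10145 / 1.0765 = 5.66786 years.

5.67 years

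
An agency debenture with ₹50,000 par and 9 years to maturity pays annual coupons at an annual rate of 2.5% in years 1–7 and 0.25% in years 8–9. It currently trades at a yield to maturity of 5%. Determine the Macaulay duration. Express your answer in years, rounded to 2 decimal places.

Periodic yield y = 0.05. Discount each cash flow and weight by its year:
  t   CF        PV=CF/(1+0.05)^t    t·PV
  1     1,250.00     1,190.4762     1,190.4762
  2     1,250.00     1,133.7868     2,267.5737
  3     1,250.00     1,079.7970     3,239.3910
  4     1,250.00     1,028.3781     4,113.5124
  5     1,250.00       979.4077     4,897.0385
  6     1,250.00       932.7692     5,596.6155
  7     1,250.00       888.3517     6,218.4616
  8       125.00        84.6049       676.8394
  9    50,125.00    32,311.0219   290,799.1973
  Σ                 39,628.5936   318,999.1056
Price P = Σ PV = 39,628.5936.
Macaulay duration = Σ(t·PV) / P = 318,999.1056 / 39,628.5936 = 8.04972 years.

8.05 years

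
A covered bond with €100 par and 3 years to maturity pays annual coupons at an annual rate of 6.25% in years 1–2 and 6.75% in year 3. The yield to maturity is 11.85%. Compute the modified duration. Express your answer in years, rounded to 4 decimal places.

2.5157 years

Periodic yield y = 0.1185. First find Macaulay duration:
  t   CF        PV=CF/(1+0.1185)^t    t·PV
  1         6.25         5.5878         5.5878
  2         6.25         4.9958         9.9917
  3       106.75        76.2886       228.8659
  Σ                     86.8723       244.4455
P = 86.8723; Macaulay duration = 244.4455 / 86.8723 = 2.81385 years.
Modified duration = D_Mac / (1 + y) = 2.81385 / 1.1185 = 2.51573 years.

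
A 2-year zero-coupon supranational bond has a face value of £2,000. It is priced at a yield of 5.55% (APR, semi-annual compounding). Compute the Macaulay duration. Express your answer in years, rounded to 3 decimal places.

2.000 years

A zero-coupon bond has a single cash flow at maturity, so its Macaulay duration equals its maturity: 2 years.
(Equivalently: 4 semi-annual periods ÷ 2 = 2 years.)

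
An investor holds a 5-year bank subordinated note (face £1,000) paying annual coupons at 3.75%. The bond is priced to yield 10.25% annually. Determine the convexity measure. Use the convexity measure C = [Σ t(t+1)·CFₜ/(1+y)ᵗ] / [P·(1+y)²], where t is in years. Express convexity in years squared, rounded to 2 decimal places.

22.01

With y = 0.1025:
  t   CF        PV=CF/(1+0.1025)^t    t·PV        t(t+1)·PV
  1        37.50        34.0136        34.0136          68.0272
  2        37.50        30.8513        61.7027         185.1081
  3        37.50        27.9831        83.9492         335.7969
  4        37.50        25.3815       101.5259         507.6295
  5     1,037.50       636.9350     3,184.6750      19,108.0500
  Σ                    755.1645     3,465.8664      20,204.6117
P = 755.1645.
Convexity = Σ t(t+1)·PV / [P·(1+y)²] = 20,204.6117 / (755.1645 × 1.215506) = 22.01161.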